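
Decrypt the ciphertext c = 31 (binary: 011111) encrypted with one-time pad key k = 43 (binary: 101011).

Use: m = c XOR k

Step 1: XOR ciphertext with key:
  Ciphertext: 011111
  Key:        101011
  XOR:        110100
Step 2: Plaintext = 110100 = 52 in decimal.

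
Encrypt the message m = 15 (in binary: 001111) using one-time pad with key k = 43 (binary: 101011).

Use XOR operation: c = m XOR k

Step 1: Write out the XOR operation bit by bit:
  Message: 001111
  Key:     101011
  XOR:     100100
Step 2: Convert to decimal: 100100 = 36.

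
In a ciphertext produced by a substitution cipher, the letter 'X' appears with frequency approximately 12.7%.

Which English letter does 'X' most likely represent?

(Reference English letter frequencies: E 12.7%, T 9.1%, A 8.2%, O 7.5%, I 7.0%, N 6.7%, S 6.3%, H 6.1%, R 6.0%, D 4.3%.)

Step 1: The observed frequency is 12.7%.
Step 2: Compare with English frequencies:
  E: 12.7% (difference: 0.0%) <-- closest
  T: 9.1% (difference: 3.6%)
  A: 8.2% (difference: 4.5%)
  O: 7.5% (difference: 5.2%)
  I: 7.0% (difference: 5.7%)
  N: 6.7% (difference: 6.0%)
  S: 6.3% (difference: 6.4%)
  H: 6.1% (difference: 6.6%)
  R: 6.0% (difference: 6.7%)
  D: 4.3% (difference: 8.4%)
Step 3: 'X' most likely represents 'E' (frequency 12.7%).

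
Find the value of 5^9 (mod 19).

Step 1: Compute 5^9 mod 19 step by step, reducing modulo 19 at each step.
  5^1 mod 19 = 5
  5^2 mod 19 = (5 * 5) mod 19 = 6
  5^3 mod 19 = (6 * 5) mod 19 = 11
  5^4 mod 19 = (11 * 5) mod 19 = 17
  5^5 mod 19 = (17 * 5) mod 19 = 9
  5^6 mod 19 = (9 * 5) mod 19 = 7
  5^7 mod 19 = (7 * 5) mod 19 = 16
  5^8 mod 19 = (16 * 5) mod 19 = 4
  5^9 mod 19 = (4 * 5) mod 19 = 1
Step 2: Result = 1.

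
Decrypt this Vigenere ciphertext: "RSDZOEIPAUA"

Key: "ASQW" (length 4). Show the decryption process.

Step 1: Key 'ASQW' has length 4. Extended key: ASQWASQWASQ
Step 2: Decrypt each position:
  R(17) - A(0) = 17 = R
  S(18) - S(18) = 0 = A
  D(3) - Q(16) = 13 = N
  Z(25) - W(22) = 3 = D
  O(14) - A(0) = 14 = O
  E(4) - S(18) = 12 = M
  I(8) - Q(16) = 18 = S
  P(15) - W(22) = 19 = T
  A(0) - A(0) = 0 = A
  U(20) - S(18) = 2 = C
  A(0) - Q(16) = 10 = K
Plaintext: RANDOMSTACK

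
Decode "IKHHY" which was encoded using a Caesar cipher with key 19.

Step 1: Reverse the shift by subtracting 19 from each letter position.
  I (position 8) -> position (8-19) mod 26 = 15 -> P
  K (position 10) -> position (10-19) mod 26 = 17 -> R
  H (position 7) -> position (7-19) mod 26 = 14 -> O
  H (position 7) -> position (7-19) mod 26 = 14 -> O
  Y (position 24) -> position (24-19) mod 26 = 5 -> F
Decrypted message: PROOF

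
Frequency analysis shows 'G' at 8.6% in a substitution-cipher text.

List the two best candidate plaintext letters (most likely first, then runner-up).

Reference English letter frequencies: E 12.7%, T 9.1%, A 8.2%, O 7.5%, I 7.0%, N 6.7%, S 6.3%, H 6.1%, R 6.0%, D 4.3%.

Step 1: Observed frequency of 'G' is 8.6%.
Step 2: Compute distances to each reference frequency and sort:
  A (8.2%): difference = 0.4% <-- BEST
  T (9.1%): difference = 0.5% <-- RUNNER-UP
  O (7.5%): difference = 1.1%
  I (7.0%): difference = 1.6%
  N (6.7%): difference = 1.9%
Step 3: Most likely is 'A' (8.2%, diff 0.4%); second most likely is 'T' (9.1%, diff 0.5%).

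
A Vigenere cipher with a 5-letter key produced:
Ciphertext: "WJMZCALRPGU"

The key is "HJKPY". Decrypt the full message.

Step 1: Key 'HJKPY' has length 5. Extended key: HJKPYHJKPYH
Step 2: Decrypt each position:
  W(22) - H(7) = 15 = P
  J(9) - J(9) = 0 = A
  M(12) - K(10) = 2 = C
  Z(25) - P(15) = 10 = K
  C(2) - Y(24) = 4 = E
  A(0) - H(7) = 19 = T
  L(11) - J(9) = 2 = C
  R(17) - K(10) = 7 = H
  P(15) - P(15) = 0 = A
  G(6) - Y(24) = 8 = I
  U(20) - H(7) = 13 = N
Plaintext: PACKETCHAIN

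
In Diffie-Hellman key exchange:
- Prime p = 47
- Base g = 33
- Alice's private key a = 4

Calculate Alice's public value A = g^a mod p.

Step 1: A = g^a mod p = 33^4 mod 47.
  33^1 mod 47 = 33
  33^2 mod 47 = (33 * 33) mod 47 = 8
  33^3 mod 47 = (8 * 33) mod 47 = 29
  33^4 mod 47 = (29 * 33) mod 47 = 17
Result: A = 17.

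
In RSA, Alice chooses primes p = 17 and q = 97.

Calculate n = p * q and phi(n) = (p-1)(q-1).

Step 1: n = p * q = 17 * 97 = 1649.
Step 2: phi(n) = (p-1)(q-1) = 16 * 96 = 1536.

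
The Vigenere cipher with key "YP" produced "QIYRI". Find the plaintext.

Step 1: Extend key: YPYPY
Step 2: Decrypt each letter (c - k) mod 26:
  Q(16) - Y(24) = (16-24) mod 26 = 18 = S
  I(8) - P(15) = (8-15) mod 26 = 19 = T
  Y(24) - Y(24) = (24-24) mod 26 = 0 = A
  R(17) - P(15) = (17-15) mod 26 = 2 = C
  I(8) - Y(24) = (8-24) mod 26 = 10 = K
Plaintext: STACK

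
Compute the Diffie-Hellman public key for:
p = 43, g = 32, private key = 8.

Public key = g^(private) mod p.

Step 1: A = g^a mod p = 32^8 mod 43.
  32^1 mod 43 = 32
  32^2 mod 43 = (32 * 32) mod 43 = 35
  32^3 mod 43 = (35 * 32) mod 43 = 2
  32^4 mod 43 = (2 * 32) mod 43 = 21
  32^5 mod 43 = (21 * 32) mod 43 = 27
  32^6 mod 43 = (27 * 32) mod 43 = 4
  32^7 mod 43 = (4 * 32) mod 43 = 42
  32^8 mod 43 = (42 * 32) mod 43 = 11
Result: A = 11.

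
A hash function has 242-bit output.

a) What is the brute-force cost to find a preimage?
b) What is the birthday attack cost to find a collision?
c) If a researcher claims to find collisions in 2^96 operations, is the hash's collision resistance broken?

Step 1: Preimage resistance requires brute-force of 2^242 operations.
Step 2: Collision resistance (birthday bound) = 2^(242/2) = 2^121.
Step 3: The claimed attack costs 2^96 operations.
Step 4: Since 2^96 < 2^121, the claimed attack beats the generic birthday bound, so collision resistance is broken.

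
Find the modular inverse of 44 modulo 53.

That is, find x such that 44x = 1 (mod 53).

Step 1: We need x such that 44 * x = 1 (mod 53).
Step 2: Using the extended Euclidean algorithm or trial:
  44 * 47 = 2068 = 39 * 53 + 1.
Step 3: Since 2068 mod 53 = 1, the inverse is x = 47.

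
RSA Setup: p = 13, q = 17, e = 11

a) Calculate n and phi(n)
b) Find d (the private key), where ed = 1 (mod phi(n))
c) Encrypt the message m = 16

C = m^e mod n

Step 1: n = 13 * 17 = 221.
Step 2: phi(n) = (13-1)(17-1) = 12 * 16 = 192.
Step 3: Find d = 11^(-1) mod 192 = 35.
  Verify: 11 * 35 = 385 = 1 (mod 192).
Step 4: C = 16^11 mod 221 = 152.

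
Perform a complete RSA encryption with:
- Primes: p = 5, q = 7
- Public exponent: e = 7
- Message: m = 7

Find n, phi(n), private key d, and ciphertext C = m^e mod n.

Step 1: n = 5 * 7 = 35.
Step 2: phi(n) = (5-1)(7-1) = 4 * 6 = 24.
Step 3: Find d = 7^(-1) mod 24 = 7.
  Verify: 7 * 7 = 49 = 1 (mod 24).
Step 4: C = 7^7 mod 35 = 28.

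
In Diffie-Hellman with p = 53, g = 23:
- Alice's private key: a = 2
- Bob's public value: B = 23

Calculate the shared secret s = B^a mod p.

Step 1: s = B^a mod p = 23^2 mod 53.
  23^1 mod 53 = 23
  23^2 mod 53 = (23 * 23) mod 53 = 52
Result: shared secret = 52.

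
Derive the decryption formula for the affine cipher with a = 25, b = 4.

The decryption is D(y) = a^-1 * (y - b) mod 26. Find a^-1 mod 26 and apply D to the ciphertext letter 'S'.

Step 1: Find a^-1, the modular inverse of 25 mod 26.
Step 2: We need 25 * a^-1 = 1 (mod 26).
Step 3: 25 * 25 = 625 = 24 * 26 + 1, so a^-1 = 25.
Step 4: D(y) = 25(y - 4) mod 26.
Step 5: Apply to 'S' (y = 18): D(18) = 25 * (18 - 4) mod 26 = 25 * 14 mod 26 = 12 -> 'M'.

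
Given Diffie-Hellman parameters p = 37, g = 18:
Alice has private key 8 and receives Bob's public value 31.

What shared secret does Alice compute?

Step 1: s = B^a mod p = 31^8 mod 37.
  31^1 mod 37 = 31
  31^2 mod 37 = (31 * 31) mod 37 = 36
  31^3 mod 37 = (36 * 31) mod 37 = 6
  31^4 mod 37 = (6 * 31) mod 37 = 1
  31^5 mod 37 = (1 * 31) mod 37 = 31
  31^6 mod 37 = (31 * 31) mod 37 = 36
  31^7 mod 37 = (36 * 31) mod 37 = 6
  31^8 mod 37 = (6 * 31) mod 37 = 1
Result: shared secret = 1.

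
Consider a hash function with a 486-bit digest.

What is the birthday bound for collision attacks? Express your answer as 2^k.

Step 1: The birthday paradox gives collision probability ~50% after sqrt(2^n) = 2^(n/2) hashes.
Step 2: For 486-bit output: 2^(486/2) = 2^243.
Step 3: Approximately 2^243 hash computations needed.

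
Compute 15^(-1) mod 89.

Step 1: We need x such that 15 * x = 1 (mod 89).
Step 2: Using the extended Euclidean algorithm or trial:
  15 * 6 = 90 = 1 * 89 + 1.
Step 3: Since 90 mod 89 = 1, the inverse is x = 6.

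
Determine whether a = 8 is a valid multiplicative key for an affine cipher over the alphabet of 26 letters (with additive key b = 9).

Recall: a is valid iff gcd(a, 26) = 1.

Step 1: Compute gcd(8, 26).
Step 2: gcd(8, 26) = 2.
Since gcd = 2 != 1, 8 shares a common factor with 26, so it cannot be used.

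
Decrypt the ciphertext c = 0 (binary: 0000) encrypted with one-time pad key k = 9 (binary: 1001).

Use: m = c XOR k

Step 1: XOR ciphertext with key:
  Ciphertext: 0000
  Key:        1001
  XOR:        1001
Step 2: Plaintext = 1001 = 9 in decimal.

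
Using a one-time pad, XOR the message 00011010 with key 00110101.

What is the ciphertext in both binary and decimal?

Step 1: Write out the XOR operation bit by bit:
  Message: 00011010
  Key:     00110101
  XOR:     00101111
Step 2: Convert to decimal: 00101111 = 47.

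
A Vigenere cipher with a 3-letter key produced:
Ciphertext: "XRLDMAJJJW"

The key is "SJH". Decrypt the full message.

Step 1: Key 'SJH' has length 3. Extended key: SJHSJHSJHS
Step 2: Decrypt each position:
  X(23) - S(18) = 5 = F
  R(17) - J(9) = 8 = I
  L(11) - H(7) = 4 = E
  D(3) - S(18) = 11 = L
  M(12) - J(9) = 3 = D
  A(0) - H(7) = 19 = T
  J(9) - S(18) = 17 = R
  J(9) - J(9) = 0 = A
  J(9) - H(7) = 2 = C
  W(22) - S(18) = 4 = E
Plaintext: FIELDTRACE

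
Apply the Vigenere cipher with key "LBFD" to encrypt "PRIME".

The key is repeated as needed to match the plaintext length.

Step 1: Repeat key to match plaintext length:
  Plaintext: PRIME
  Key:       LBFDL
Step 2: Encrypt each letter:
  P(15) + L(11) = (15+11) mod 26 = 0 = A
  R(17) + B(1) = (17+1) mod 26 = 18 = S
  I(8) + F(5) = (8+5) mod 26 = 13 = N
  M(12) + D(3) = (12+3) mod 26 = 15 = P
  E(4) + L(11) = (4+11) mod 26 = 15 = P
Ciphertext: ASNPP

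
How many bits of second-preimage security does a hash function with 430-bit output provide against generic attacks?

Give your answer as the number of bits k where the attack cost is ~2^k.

Step 1: The hash has a 430-bit output.
Step 2: Second-preimage resistance means: given a specific input x, it should be infeasible to find a different y with h(y) = h(x).
With a 430-bit output, a generic search for a second preimage costs about 2^430 evaluations (each trial matches the fixed target with probability 2^-430).
Step 3: Security level = 430 bits.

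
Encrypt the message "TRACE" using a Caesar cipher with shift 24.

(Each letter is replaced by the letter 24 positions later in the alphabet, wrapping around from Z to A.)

Step 1: For each letter, shift forward by 24 positions (mod 26).
  T (position 19) -> position (19+24) mod 26 = 17 -> R
  R (position 17) -> position (17+24) mod 26 = 15 -> P
  A (position 0) -> position (0+24) mod 26 = 24 -> Y
  C (position 2) -> position (2+24) mod 26 = 0 -> A
  E (position 4) -> position (4+24) mod 26 = 2 -> C
Result: RPYAC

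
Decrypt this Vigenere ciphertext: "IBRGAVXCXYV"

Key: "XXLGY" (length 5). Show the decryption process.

Step 1: Key 'XXLGY' has length 5. Extended key: XXLGYXXLGYX
Step 2: Decrypt each position:
  I(8) - X(23) = 11 = L
  B(1) - X(23) = 4 = E
  R(17) - L(11) = 6 = G
  G(6) - G(6) = 0 = A
  A(0) - Y(24) = 2 = C
  V(21) - X(23) = 24 = Y
  X(23) - X(23) = 0 = A
  C(2) - L(11) = 17 = R
  X(23) - G(6) = 17 = R
  Y(24) - Y(24) = 0 = A
  V(21) - X(23) = 24 = Y
Plaintext: LEGACYARRAY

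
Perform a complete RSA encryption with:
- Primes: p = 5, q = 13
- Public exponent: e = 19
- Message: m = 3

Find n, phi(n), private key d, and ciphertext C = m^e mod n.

Step 1: n = 5 * 13 = 65.
Step 2: phi(n) = (5-1)(13-1) = 4 * 12 = 48.
Step 3: Find d = 19^(-1) mod 48 = 43.
  Verify: 19 * 43 = 817 = 1 (mod 48).
Step 4: C = 3^19 mod 65 = 42.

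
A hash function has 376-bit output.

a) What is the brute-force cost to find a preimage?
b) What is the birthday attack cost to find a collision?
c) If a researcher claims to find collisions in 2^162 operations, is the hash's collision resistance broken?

Step 1: Preimage resistance requires brute-force of 2^376 operations.
Step 2: Collision resistance (birthday bound) = 2^(376/2) = 2^188.
Step 3: The claimed attack costs 2^162 operations.
Step 4: Since 2^162 < 2^188, the claimed attack beats the generic birthday bound, so collision resistance is broken.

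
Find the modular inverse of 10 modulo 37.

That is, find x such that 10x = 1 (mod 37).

Step 1: We need x such that 10 * x = 1 (mod 37).
Step 2: Using the extended Euclidean algorithm or trial:
  10 * 26 = 260 = 7 * 37 + 1.
Step 3: Since 260 mod 37 = 1, the inverse is x = 26.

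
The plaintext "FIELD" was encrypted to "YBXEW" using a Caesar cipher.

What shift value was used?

Step 1: Compare first letters: F (position 5) -> Y (position 24).
Step 2: Shift = (24 - 5) mod 26 = 19.
The shift value is 19.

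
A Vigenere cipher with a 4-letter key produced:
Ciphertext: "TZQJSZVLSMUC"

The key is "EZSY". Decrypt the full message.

Step 1: Key 'EZSY' has length 4. Extended key: EZSYEZSYEZSY
Step 2: Decrypt each position:
  T(19) - E(4) = 15 = P
  Z(25) - Z(25) = 0 = A
  Q(16) - S(18) = 24 = Y
  J(9) - Y(24) = 11 = L
  S(18) - E(4) = 14 = O
  Z(25) - Z(25) = 0 = A
  V(21) - S(18) = 3 = D
  L(11) - Y(24) = 13 = N
  S(18) - E(4) = 14 = O
  M(12) - Z(25) = 13 = N
  U(20) - S(18) = 2 = C
  C(2) - Y(24) = 4 = E
Plaintext: PAYLOADNONCE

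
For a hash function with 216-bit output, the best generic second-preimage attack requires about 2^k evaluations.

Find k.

Step 1: The hash has a 216-bit output.
Step 2: Second-preimage resistance means: given a specific input x, it should be infeasible to find a different y with h(y) = h(x).
With a 216-bit output, a generic search for a second preimage costs about 2^216 evaluations (each trial matches the fixed target with probability 2^-216).
Step 3: Security level = 216 bits.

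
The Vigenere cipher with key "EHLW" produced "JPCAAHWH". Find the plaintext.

Step 1: Extend key: EHLWEHLW
Step 2: Decrypt each letter (c - k) mod 26:
  J(9) - E(4) = (9-4) mod 26 = 5 = F
  P(15) - H(7) = (15-7) mod 26 = 8 = I
  C(2) - L(11) = (2-11) mod 26 = 17 = R
  A(0) - W(22) = (0-22) mod 26 = 4 = E
  A(0) - E(4) = (0-4) mod 26 = 22 = W
  H(7) - H(7) = (7-7) mod 26 = 0 = A
  W(22) - L(11) = (22-11) mod 26 = 11 = L
  H(7) - W(22) = (7-22) mod 26 = 11 = L
Plaintext: FIREWALL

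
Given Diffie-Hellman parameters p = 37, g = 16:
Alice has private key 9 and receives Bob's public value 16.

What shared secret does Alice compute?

Step 1: s = B^a mod p = 16^9 mod 37.
  16^1 mod 37 = 16
  16^2 mod 37 = (16 * 16) mod 37 = 34
  16^3 mod 37 = (34 * 16) mod 37 = 26
  16^4 mod 37 = (26 * 16) mod 37 = 9
  16^5 mod 37 = (9 * 16) mod 37 = 33
  16^6 mod 37 = (33 * 16) mod 37 = 10
  16^7 mod 37 = (10 * 16) mod 37 = 12
  16^8 mod 37 = (12 * 16) mod 37 = 7
  16^9 mod 37 = (7 * 16) mod 37 = 1
Result: shared secret = 1.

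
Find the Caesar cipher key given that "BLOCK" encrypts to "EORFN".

Step 1: Compare first letters: B (position 1) -> E (position 4).
Step 2: Shift = (4 - 1) mod 26 = 3.
The shift value is 3.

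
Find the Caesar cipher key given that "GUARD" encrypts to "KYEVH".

Step 1: Compare first letters: G (position 6) -> K (position 10).
Step 2: Shift = (10 - 6) mod 26 = 4.
The shift value is 4.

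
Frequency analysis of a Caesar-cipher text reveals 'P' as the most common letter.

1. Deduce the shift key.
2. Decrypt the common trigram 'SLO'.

Step 1: In English, 'E' is the most frequent letter (12.7%).
Step 2: The most frequent ciphertext letter is 'P' (position 15).
Step 3: Shift = (15 - 4) mod 26 = 11.
Step 4: Decrypt 'SLO' by shifting back 11:
  S -> H
  L -> A
  O -> D
Step 5: 'SLO' decrypts to 'HAD'.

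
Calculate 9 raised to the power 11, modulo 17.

Step 1: Compute 9^11 mod 17 step by step, reducing modulo 17 at each step.
  9^1 mod 17 = 9
  9^2 mod 17 = (9 * 9) mod 17 = 13
  9^3 mod 17 = (13 * 9) mod 17 = 15
  9^4 mod 17 = (15 * 9) mod 17 = 16
  9^5 mod 17 = (16 * 9) mod 17 = 8
  9^6 mod 17 = (8 * 9) mod 17 = 4
  9^7 mod 17 = (4 * 9) mod 17 = 2
  9^8 mod 17 = (2 * 9) mod 17 = 1
  9^9 mod 17 = (1 * 9) mod 17 = 9
  9^10 mod 17 = (9 * 9) mod 17 = 13
  9^11 mod 17 = (13 * 9) mod 17 = 15
Step 2: Result = 15.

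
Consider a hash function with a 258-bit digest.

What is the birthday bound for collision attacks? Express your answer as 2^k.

Step 1: The birthday paradox gives collision probability ~50% after sqrt(2^n) = 2^(n/2) hashes.
Step 2: For 258-bit output: 2^(258/2) = 2^129.
Step 3: Approximately 2^129 hash computations needed.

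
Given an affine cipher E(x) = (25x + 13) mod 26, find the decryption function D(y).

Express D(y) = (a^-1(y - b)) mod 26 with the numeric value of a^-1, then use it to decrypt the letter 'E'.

Step 1: Find a^-1, the modular inverse of 25 mod 26.
Step 2: We need 25 * a^-1 = 1 (mod 26).
Step 3: 25 * 25 = 625 = 24 * 26 + 1, so a^-1 = 25.
Step 4: D(y) = 25(y - 13) mod 26.
Step 5: Apply to 'E' (y = 4): D(4) = 25 * (4 - 13) mod 26 = 25 * -9 mod 26 = 9 -> 'J'.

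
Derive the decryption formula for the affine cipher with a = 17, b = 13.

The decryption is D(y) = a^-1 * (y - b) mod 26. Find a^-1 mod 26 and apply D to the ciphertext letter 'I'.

Step 1: Find a^-1, the modular inverse of 17 mod 26.
Step 2: We need 17 * a^-1 = 1 (mod 26).
Step 3: 17 * 23 = 391 = 15 * 26 + 1, so a^-1 = 23.
Step 4: D(y) = 23(y - 13) mod 26.
Step 5: Apply to 'I' (y = 8): D(8) = 23 * (8 - 13) mod 26 = 23 * -5 mod 26 = 15 -> 'P'.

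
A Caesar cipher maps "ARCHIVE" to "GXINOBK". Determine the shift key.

Step 1: Compare first letters: A (position 0) -> G (position 6).
Step 2: Shift = (6 - 0) mod 26 = 6.
The shift value is 6.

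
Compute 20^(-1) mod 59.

Step 1: We need x such that 20 * x = 1 (mod 59).
Step 2: Using the extended Euclidean algorithm or trial:
  20 * 3 = 60 = 1 * 59 + 1.
Step 3: Since 60 mod 59 = 1, the inverse is x = 3.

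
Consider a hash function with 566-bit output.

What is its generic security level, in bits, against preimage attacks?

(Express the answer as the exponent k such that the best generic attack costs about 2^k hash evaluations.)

Step 1: The hash has a 566-bit output.
Step 2: Preimage resistance means: given a digest h(x), it should be infeasible to find any input that hashes to it.
With a 566-bit output there are 2^566 possible digests, so a generic brute-force preimage search costs about 2^566 evaluations.
Step 3: Security level = 566 bits.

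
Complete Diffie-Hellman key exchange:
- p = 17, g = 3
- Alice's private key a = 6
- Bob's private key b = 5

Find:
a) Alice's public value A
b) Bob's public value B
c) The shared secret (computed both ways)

Step 1: A = g^a mod p = 3^6 mod 17 = 15.
Step 2: B = g^b mod p = 3^5 mod 17 = 5.
Step 3: Alice computes s = B^a mod p = 5^6 mod 17 = 2.
Step 4: Bob computes s = A^b mod p = 15^5 mod 17 = 2.
Both sides agree: shared secret = 2.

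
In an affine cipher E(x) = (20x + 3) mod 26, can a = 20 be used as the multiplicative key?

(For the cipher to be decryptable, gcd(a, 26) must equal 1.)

Step 1: Compute gcd(20, 26).
Step 2: gcd(20, 26) = 2.
Since gcd = 2 != 1, 20 shares a common factor with 26, so it cannot be used.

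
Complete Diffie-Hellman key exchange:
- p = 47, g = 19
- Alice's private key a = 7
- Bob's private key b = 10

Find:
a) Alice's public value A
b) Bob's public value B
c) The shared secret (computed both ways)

Step 1: A = g^a mod p = 19^7 mod 47 = 30.
Step 2: B = g^b mod p = 19^10 mod 47 = 4.
Step 3: Alice computes s = B^a mod p = 4^7 mod 47 = 28.
Step 4: Bob computes s = A^b mod p = 30^10 mod 47 = 28.
Both sides agree: shared secret = 28.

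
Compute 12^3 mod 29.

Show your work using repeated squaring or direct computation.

Step 1: Compute 12^3 mod 29 step by step, reducing modulo 29 at each step.
  12^1 mod 29 = 12
  12^2 mod 29 = (12 * 12) mod 29 = 28
  12^3 mod 29 = (28 * 12) mod 29 = 17
Step 2: Result = 17.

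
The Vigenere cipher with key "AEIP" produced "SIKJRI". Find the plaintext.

Step 1: Extend key: AEIPAE
Step 2: Decrypt each letter (c - k) mod 26:
  S(18) - A(0) = (18-0) mod 26 = 18 = S
  I(8) - E(4) = (8-4) mod 26 = 4 = E
  K(10) - I(8) = (10-8) mod 26 = 2 = C
  J(9) - P(15) = (9-15) mod 26 = 20 = U
  R(17) - A(0) = (17-0) mod 26 = 17 = R
  I(8) - E(4) = (8-4) mod 26 = 4 = E
Plaintext: SECURE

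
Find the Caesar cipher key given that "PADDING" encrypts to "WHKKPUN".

Step 1: Compare first letters: P (position 15) -> W (position 22).
Step 2: Shift = (22 - 15) mod 26 = 7.
The shift value is 7.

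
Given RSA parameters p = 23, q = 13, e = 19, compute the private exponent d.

Step 1: n = 23 * 13 = 299.
Step 2: phi(n) = 22 * 12 = 264.
Step 3: Find d such that 19 * d = 1 (mod 264).
Step 4: d = 19^(-1) mod 264 = 139.
Verification: 19 * 139 = 2641 = 10 * 264 + 1.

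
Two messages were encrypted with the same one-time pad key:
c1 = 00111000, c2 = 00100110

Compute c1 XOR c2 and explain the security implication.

Step 1: c1 XOR c2 = (m1 XOR k) XOR (m2 XOR k).
Step 2: By XOR associativity/commutativity: = m1 XOR m2 XOR k XOR k = m1 XOR m2.
Step 3: 00111000 XOR 00100110 = 00011110 = 30.
Step 4: The key cancels out! An attacker learns m1 XOR m2 = 30, revealing the relationship between plaintexts.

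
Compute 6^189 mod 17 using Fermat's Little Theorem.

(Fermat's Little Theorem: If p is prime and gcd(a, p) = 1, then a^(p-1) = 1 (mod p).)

Step 1: Since 17 is prime, by Fermat's Little Theorem: 6^16 = 1 (mod 17).
Step 2: Reduce exponent: 189 mod 16 = 13.
Step 3: So 6^189 = 6^13 (mod 17).
Step 4: 6^13 mod 17 = 10.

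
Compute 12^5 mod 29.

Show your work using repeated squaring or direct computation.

Step 1: Compute 12^5 mod 29 step by step, reducing modulo 29 at each step.
  12^1 mod 29 = 12
  12^2 mod 29 = (12 * 12) mod 29 = 28
  12^3 mod 29 = (28 * 12) mod 29 = 17
  12^4 mod 29 = (17 * 12) mod 29 = 1
  12^5 mod 29 = (1 * 12) mod 29 = 12
Step 2: Result = 12.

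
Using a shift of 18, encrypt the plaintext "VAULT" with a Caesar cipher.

Step 1: For each letter, shift forward by 18 positions (mod 26).
  V (position 21) -> position (21+18) mod 26 = 13 -> N
  A (position 0) -> position (0+18) mod 26 = 18 -> S
  U (position 20) -> position (20+18) mod 26 = 12 -> M
  L (position 11) -> position (11+18) mod 26 = 3 -> D
  T (position 19) -> position (19+18) mod 26 = 11 -> L
Result: NSMDL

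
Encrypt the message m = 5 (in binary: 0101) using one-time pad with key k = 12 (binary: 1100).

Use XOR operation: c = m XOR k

Step 1: Write out the XOR operation bit by bit:
  Message: 0101
  Key:     1100
  XOR:     1001
Step 2: Convert to decimal: 1001 = 9.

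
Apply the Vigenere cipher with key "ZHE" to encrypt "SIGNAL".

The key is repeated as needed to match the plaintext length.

Step 1: Repeat key to match plaintext length:
  Plaintext: SIGNAL
  Key:       ZHEZHE
Step 2: Encrypt each letter:
  S(18) + Z(25) = (18+25) mod 26 = 17 = R
  I(8) + H(7) = (8+7) mod 26 = 15 = P
  G(6) + E(4) = (6+4) mod 26 = 10 = K
  N(13) + Z(25) = (13+25) mod 26 = 12 = M
  A(0) + H(7) = (0+7) mod 26 = 7 = H
  L(11) + E(4) = (11+4) mod 26 = 15 = P
Ciphertext: RPKMHP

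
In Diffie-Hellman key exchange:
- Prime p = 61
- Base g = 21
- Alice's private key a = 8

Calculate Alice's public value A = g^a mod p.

Step 1: A = g^a mod p = 21^8 mod 61.
  21^1 mod 61 = 21
  21^2 mod 61 = (21 * 21) mod 61 = 14
  21^3 mod 61 = (14 * 21) mod 61 = 50
  21^4 mod 61 = (50 * 21) mod 61 = 13
  21^5 mod 61 = (13 * 21) mod 61 = 29
  21^6 mod 61 = (29 * 21) mod 61 = 60
  21^7 mod 61 = (60 * 21) mod 61 = 40
  21^8 mod 61 = (40 * 21) mod 61 = 47
Result: A = 47.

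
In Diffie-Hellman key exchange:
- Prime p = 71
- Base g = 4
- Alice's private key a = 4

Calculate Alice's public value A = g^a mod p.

Step 1: A = g^a mod p = 4^4 mod 71.
  4^1 mod 71 = 4
  4^2 mod 71 = (4 * 4) mod 71 = 16
  4^3 mod 71 = (16 * 4) mod 71 = 64
  4^4 mod 71 = (64 * 4) mod 71 = 43
Result: A = 43.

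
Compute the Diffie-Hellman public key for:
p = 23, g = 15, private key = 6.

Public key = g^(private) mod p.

Step 1: A = g^a mod p = 15^6 mod 23.
  15^1 mod 23 = 15
  15^2 mod 23 = (15 * 15) mod 23 = 18
  15^3 mod 23 = (18 * 15) mod 23 = 17
  15^4 mod 23 = (17 * 15) mod 23 = 2
  15^5 mod 23 = (2 * 15) mod 23 = 7
  15^6 mod 23 = (7 * 15) mod 23 = 13
Result: A = 13.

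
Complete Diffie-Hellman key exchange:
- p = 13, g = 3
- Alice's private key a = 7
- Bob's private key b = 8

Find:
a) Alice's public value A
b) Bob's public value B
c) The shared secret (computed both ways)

Step 1: A = g^a mod p = 3^7 mod 13 = 3.
Step 2: B = g^b mod p = 3^8 mod 13 = 9.
Step 3: Alice computes s = B^a mod p = 9^7 mod 13 = 9.
Step 4: Bob computes s = A^b mod p = 3^8 mod 13 = 9.
Both sides agree: shared secret = 9.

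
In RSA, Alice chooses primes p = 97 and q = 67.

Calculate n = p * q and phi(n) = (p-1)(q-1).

Step 1: n = p * q = 97 * 67 = 6499.
Step 2: phi(n) = (p-1)(q-1) = 96 * 66 = 6336.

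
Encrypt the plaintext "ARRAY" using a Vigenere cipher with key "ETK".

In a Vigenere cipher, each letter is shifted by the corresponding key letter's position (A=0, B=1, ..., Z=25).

Step 1: Repeat key to match plaintext length:
  Plaintext: ARRAY
  Key:       ETKET
Step 2: Encrypt each letter:
  A(0) + E(4) = (0+4) mod 26 = 4 = E
  R(17) + T(19) = (17+19) mod 26 = 10 = K
  R(17) + K(10) = (17+10) mod 26 = 1 = B
  A(0) + E(4) = (0+4) mod 26 = 4 = E
  Y(24) + T(19) = (24+19) mod 26 = 17 = R
Ciphertext: EKBER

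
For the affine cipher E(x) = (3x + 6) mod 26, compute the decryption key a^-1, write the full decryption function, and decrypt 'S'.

Step 1: Find a^-1, the modular inverse of 3 mod 26.
Step 2: We need 3 * a^-1 = 1 (mod 26).
Step 3: 3 * 9 = 27 = 1 * 26 + 1, so a^-1 = 9.
Step 4: D(y) = 9(y - 6) mod 26.
Step 5: Apply to 'S' (y = 18): D(18) = 9 * (18 - 6) mod 26 = 9 * 12 mod 26 = 4 -> 'E'.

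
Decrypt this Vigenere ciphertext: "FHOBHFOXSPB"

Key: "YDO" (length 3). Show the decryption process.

Step 1: Key 'YDO' has length 3. Extended key: YDOYDOYDOYD
Step 2: Decrypt each position:
  F(5) - Y(24) = 7 = H
  H(7) - D(3) = 4 = E
  O(14) - O(14) = 0 = A
  B(1) - Y(24) = 3 = D
  H(7) - D(3) = 4 = E
  F(5) - O(14) = 17 = R
  O(14) - Y(24) = 16 = Q
  X(23) - D(3) = 20 = U
  S(18) - O(14) = 4 = E
  P(15) - Y(24) = 17 = R
  B(1) - D(3) = 24 = Y
Plaintext: HEADERQUERY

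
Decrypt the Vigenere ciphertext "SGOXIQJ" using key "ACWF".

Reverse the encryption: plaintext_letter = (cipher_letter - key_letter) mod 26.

Step 1: Extend key: ACWFACW
Step 2: Decrypt each letter (c - k) mod 26:
  S(18) - A(0) = (18-0) mod 26 = 18 = S
  G(6) - C(2) = (6-2) mod 26 = 4 = E
  O(14) - W(22) = (14-22) mod 26 = 18 = S
  X(23) - F(5) = (23-5) mod 26 = 18 = S
  I(8) - A(0) = (8-0) mod 26 = 8 = I
  Q(16) - C(2) = (16-2) mod 26 = 14 = O
  J(9) - W(22) = (9-22) mod 26 = 13 = N
Plaintext: SESSION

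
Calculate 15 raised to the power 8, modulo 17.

Step 1: Compute 15^8 mod 17 step by step, reducing modulo 17 at each step.
  15^1 mod 17 = 15
  15^2 mod 17 = (15 * 15) mod 17 = 4
  15^3 mod 17 = (4 * 15) mod 17 = 9
  15^4 mod 17 = (9 * 15) mod 17 = 16
  15^5 mod 17 = (16 * 15) mod 17 = 2
  15^6 mod 17 = (2 * 15) mod 17 = 13
  15^7 mod 17 = (13 * 15) mod 17 = 8
  15^8 mod 17 = (8 * 15) mod 17 = 1
Step 2: Result = 1.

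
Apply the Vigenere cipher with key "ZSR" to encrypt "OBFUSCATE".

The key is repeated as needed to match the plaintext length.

Step 1: Repeat key to match plaintext length:
  Plaintext: OBFUSCATE
  Key:       ZSRZSRZSR
Step 2: Encrypt each letter:
  O(14) + Z(25) = (14+25) mod 26 = 13 = N
  B(1) + S(18) = (1+18) mod 26 = 19 = T
  F(5) + R(17) = (5+17) mod 26 = 22 = W
  U(20) + Z(25) = (20+25) mod 26 = 19 = T
  S(18) + S(18) = (18+18) mod 26 = 10 = K
  C(2) + R(17) = (2+17) mod 26 = 19 = T
  A(0) + Z(25) = (0+25) mod 26 = 25 = Z
  T(19) + S(18) = (19+18) mod 26 = 11 = L
  E(4) + R(17) = (4+17) mod 26 = 21 = V
Ciphertext: NTWTKTZLV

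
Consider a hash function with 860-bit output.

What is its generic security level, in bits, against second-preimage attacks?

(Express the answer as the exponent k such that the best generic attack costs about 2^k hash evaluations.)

Step 1: The hash has a 860-bit output.
Step 2: Second-preimage resistance means: given a specific input x, it should be infeasible to find a different y with h(y) = h(x).
With a 860-bit output, a generic search for a second preimage costs about 2^860 evaluations (each trial matches the fixed target with probability 2^-860).
Step 3: Security level = 860 bits.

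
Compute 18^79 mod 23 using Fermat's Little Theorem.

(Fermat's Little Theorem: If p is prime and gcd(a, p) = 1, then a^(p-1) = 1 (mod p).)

Step 1: Since 23 is prime, by Fermat's Little Theorem: 18^22 = 1 (mod 23).
Step 2: Reduce exponent: 79 mod 22 = 13.
Step 3: So 18^79 = 18^13 (mod 23).
Step 4: 18^13 mod 23 = 2.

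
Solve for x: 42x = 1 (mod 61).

Step 1: We need x such that 42 * x = 1 (mod 61).
Step 2: Using the extended Euclidean algorithm or trial:
  42 * 16 = 672 = 11 * 61 + 1.
Step 3: Since 672 mod 61 = 1, the inverse is x = 16.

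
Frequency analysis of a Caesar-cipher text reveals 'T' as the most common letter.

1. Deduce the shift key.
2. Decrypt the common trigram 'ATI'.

Step 1: In English, 'E' is the most frequent letter (12.7%).
Step 2: The most frequent ciphertext letter is 'T' (position 19).
Step 3: Shift = (19 - 4) mod 26 = 15.
Step 4: Decrypt 'ATI' by shifting back 15:
  A -> L
  T -> E
  I -> T
Step 5: 'ATI' decrypts to 'LET'.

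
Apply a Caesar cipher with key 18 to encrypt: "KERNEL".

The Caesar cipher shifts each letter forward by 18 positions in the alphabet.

Step 1: For each letter, shift forward by 18 positions (mod 26).
  K (position 10) -> position (10+18) mod 26 = 2 -> C
  E (position 4) -> position (4+18) mod 26 = 22 -> W
  R (position 17) -> position (17+18) mod 26 = 9 -> J
  N (position 13) -> position (13+18) mod 26 = 5 -> F
  E (position 4) -> position (4+18) mod 26 = 22 -> W
  L (position 11) -> position (11+18) mod 26 = 3 -> D
Result: CWJFWD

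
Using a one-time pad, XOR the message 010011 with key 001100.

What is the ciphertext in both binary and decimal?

Step 1: Write out the XOR operation bit by bit:
  Message: 010011
  Key:     001100
  XOR:     011111
Step 2: Convert to decimal: 011111 = 31.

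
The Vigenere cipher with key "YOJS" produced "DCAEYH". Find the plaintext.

Step 1: Extend key: YOJSYO
Step 2: Decrypt each letter (c - k) mod 26:
  D(3) - Y(24) = (3-24) mod 26 = 5 = F
  C(2) - O(14) = (2-14) mod 26 = 14 = O
  A(0) - J(9) = (0-9) mod 26 = 17 = R
  E(4) - S(18) = (4-18) mod 26 = 12 = M
  Y(24) - Y(24) = (24-24) mod 26 = 0 = A
  H(7) - O(14) = (7-14) mod 26 = 19 = T
Plaintext: FORMAT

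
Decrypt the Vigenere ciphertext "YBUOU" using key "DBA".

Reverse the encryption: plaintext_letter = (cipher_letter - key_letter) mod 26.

Step 1: Extend key: DBADB
Step 2: Decrypt each letter (c - k) mod 26:
  Y(24) - D(3) = (24-3) mod 26 = 21 = V
  B(1) - B(1) = (1-1) mod 26 = 0 = A
  U(20) - A(0) = (20-0) mod 26 = 20 = U
  O(14) - D(3) = (14-3) mod 26 = 11 = L
  U(20) - B(1) = (20-1) mod 26 = 19 = T
Plaintext: VAULT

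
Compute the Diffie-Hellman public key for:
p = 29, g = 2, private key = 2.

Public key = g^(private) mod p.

Step 1: A = g^a mod p = 2^2 mod 29.
  2^1 mod 29 = 2
  2^2 mod 29 = (2 * 2) mod 29 = 4
Result: A = 4.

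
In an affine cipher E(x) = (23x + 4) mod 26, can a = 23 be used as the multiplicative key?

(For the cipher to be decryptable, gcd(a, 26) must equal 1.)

Step 1: Compute gcd(23, 26).
Step 2: gcd(23, 26) = 1.
Since gcd = 1, 23 is coprime with 26, so it is a valid key.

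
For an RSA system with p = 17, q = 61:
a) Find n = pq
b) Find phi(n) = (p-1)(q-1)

Step 1: n = p * q = 17 * 61 = 1037.
Step 2: phi(n) = (p-1)(q-1) = 16 * 60 = 960.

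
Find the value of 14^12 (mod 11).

Step 1: Compute 14^12 mod 11 step by step, reducing modulo 11 at each step.
  14^1 mod 11 = 3
  14^2 mod 11 = (3 * 14) mod 11 = 9
  14^3 mod 11 = (9 * 14) mod 11 = 5
  14^4 mod 11 = (5 * 14) mod 11 = 4
  14^5 mod 11 = (4 * 14) mod 11 = 1
  14^6 mod 11 = (1 * 14) mod 11 = 3
  14^7 mod 11 = (3 * 14) mod 11 = 9
  14^8 mod 11 = (9 * 14) mod 11 = 5
  14^9 mod 11 = (5 * 14) mod 11 = 4
  14^10 mod 11 = (4 * 14) mod 11 = 1
  14^11 mod 11 = (1 * 14) mod 11 = 3
  14^12 mod 11 = (3 * 14) mod 11 = 9
Step 2: Result = 9.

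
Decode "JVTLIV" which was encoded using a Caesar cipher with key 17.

Step 1: Reverse the shift by subtracting 17 from each letter position.
  J (position 9) -> position (9-17) mod 26 = 18 -> S
  V (position 21) -> position (21-17) mod 26 = 4 -> E
  T (position 19) -> position (19-17) mod 26 = 2 -> C
  L (position 11) -> position (11-17) mod 26 = 20 -> U
  I (position 8) -> position (8-17) mod 26 = 17 -> R
  V (position 21) -> position (21-17) mod 26 = 4 -> E
Decrypted message: SECURE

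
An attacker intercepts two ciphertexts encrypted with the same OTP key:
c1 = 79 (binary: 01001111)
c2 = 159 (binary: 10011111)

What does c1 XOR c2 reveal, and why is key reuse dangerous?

Step 1: c1 XOR c2 = (m1 XOR k) XOR (m2 XOR k).
Step 2: By XOR associativity/commutativity: = m1 XOR m2 XOR k XOR k = m1 XOR m2.
Step 3: 01001111 XOR 10011111 = 11010000 = 208.
Step 4: The key cancels out! An attacker learns m1 XOR m2 = 208, revealing the relationship between plaintexts.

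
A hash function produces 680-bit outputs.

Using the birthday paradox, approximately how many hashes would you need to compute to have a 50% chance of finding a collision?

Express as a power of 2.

Step 1: The birthday paradox gives collision probability ~50% after sqrt(2^n) = 2^(n/2) hashes.
Step 2: For 680-bit output: 2^(680/2) = 2^340.
Step 3: Approximately 2^340 hash computations needed.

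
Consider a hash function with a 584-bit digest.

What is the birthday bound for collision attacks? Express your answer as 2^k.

Step 1: The birthday paradox gives collision probability ~50% after sqrt(2^n) = 2^(n/2) hashes.
Step 2: For 584-bit output: 2^(584/2) = 2^292.
Step 3: Approximately 2^292 hash computations needed.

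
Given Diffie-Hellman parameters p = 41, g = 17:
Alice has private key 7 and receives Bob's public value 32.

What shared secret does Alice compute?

Step 1: s = B^a mod p = 32^7 mod 41.
  32^1 mod 41 = 32
  32^2 mod 41 = (32 * 32) mod 41 = 40
  32^3 mod 41 = (40 * 32) mod 41 = 9
  32^4 mod 41 = (9 * 32) mod 41 = 1
  32^5 mod 41 = (1 * 32) mod 41 = 32
  32^6 mod 41 = (32 * 32) mod 41 = 40
  32^7 mod 41 = (40 * 32) mod 41 = 9
Result: shared secret = 9.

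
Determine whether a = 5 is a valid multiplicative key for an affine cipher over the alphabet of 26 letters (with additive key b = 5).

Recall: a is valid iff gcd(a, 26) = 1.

Step 1: Compute gcd(5, 26).
Step 2: gcd(5, 26) = 1.
Since gcd = 1, 5 is coprime with 26, so it is a valid key.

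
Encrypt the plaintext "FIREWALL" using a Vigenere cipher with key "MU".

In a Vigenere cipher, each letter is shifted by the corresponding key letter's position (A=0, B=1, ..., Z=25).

Step 1: Repeat key to match plaintext length:
  Plaintext: FIREWALL
  Key:       MUMUMUMU
Step 2: Encrypt each letter:
  F(5) + M(12) = (5+12) mod 26 = 17 = R
  I(8) + U(20) = (8+20) mod 26 = 2 = C
  R(17) + M(12) = (17+12) mod 26 = 3 = D
  E(4) + U(20) = (4+20) mod 26 = 24 = Y
  W(22) + M(12) = (22+12) mod 26 = 8 = I
  A(0) + U(20) = (0+20) mod 26 = 20 = U
  L(11) + M(12) = (11+12) mod 26 = 23 = X
  L(11) + U(20) = (11+20) mod 26 = 5 = F
Ciphertext: RCDYIUXF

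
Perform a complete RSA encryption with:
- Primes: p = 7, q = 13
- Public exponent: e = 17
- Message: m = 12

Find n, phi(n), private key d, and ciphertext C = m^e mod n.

Step 1: n = 7 * 13 = 91.
Step 2: phi(n) = (7-1)(13-1) = 6 * 12 = 72.
Step 3: Find d = 17^(-1) mod 72 = 17.
  Verify: 17 * 17 = 289 = 1 (mod 72).
Step 4: C = 12^17 mod 91 = 38.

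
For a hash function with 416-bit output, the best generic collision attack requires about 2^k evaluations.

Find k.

Step 1: The hash has a 416-bit output.
Step 2: Collision resistance means it should be infeasible to find any x != y with h(x) = h(y).
By the birthday bound, a generic collision search succeeds after about sqrt(2^416) = 2^(416/2) = 2^208 evaluations.
Step 3: Security level = 208 bits.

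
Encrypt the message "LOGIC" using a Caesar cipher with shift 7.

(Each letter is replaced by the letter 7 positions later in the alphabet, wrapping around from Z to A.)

Step 1: For each letter, shift forward by 7 positions (mod 26).
  L (position 11) -> position (11+7) mod 26 = 18 -> S
  O (position 14) -> position (14+7) mod 26 = 21 -> V
  G (position 6) -> position (6+7) mod 26 = 13 -> N
  I (position 8) -> position (8+7) mod 26 = 15 -> P
  C (position 2) -> position (2+7) mod 26 = 9 -> J
Result: SVNPJ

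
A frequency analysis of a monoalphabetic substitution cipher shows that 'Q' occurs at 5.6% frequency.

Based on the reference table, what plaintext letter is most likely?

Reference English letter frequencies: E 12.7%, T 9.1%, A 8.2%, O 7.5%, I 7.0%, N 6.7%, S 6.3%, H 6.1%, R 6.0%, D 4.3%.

Step 1: The observed frequency is 5.6%.
Step 2: Compare with English frequencies:
  E: 12.7% (difference: 7.1%)
  T: 9.1% (difference: 3.5%)
  A: 8.2% (difference: 2.6%)
  O: 7.5% (difference: 1.9%)
  I: 7.0% (difference: 1.4%)
  N: 6.7% (difference: 1.1%)
  S: 6.3% (difference: 0.7%)
  H: 6.1% (difference: 0.5%)
  R: 6.0% (difference: 0.4%) <-- closest
  D: 4.3% (difference: 1.3%)
Step 3: 'Q' most likely represents 'R' (frequency 6.0%).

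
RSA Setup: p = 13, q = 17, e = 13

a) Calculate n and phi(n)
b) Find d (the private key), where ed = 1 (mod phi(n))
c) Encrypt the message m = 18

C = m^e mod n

Step 1: n = 13 * 17 = 221.
Step 2: phi(n) = (13-1)(17-1) = 12 * 16 = 192.
Step 3: Find d = 13^(-1) mod 192 = 133.
  Verify: 13 * 133 = 1729 = 1 (mod 192).
Step 4: C = 18^13 mod 221 = 18.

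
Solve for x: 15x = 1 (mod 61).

Step 1: We need x such that 15 * x = 1 (mod 61).
Step 2: Using the extended Euclidean algorithm or trial:
  15 * 57 = 855 = 14 * 61 + 1.
Step 3: Since 855 mod 61 = 1, the inverse is x = 57.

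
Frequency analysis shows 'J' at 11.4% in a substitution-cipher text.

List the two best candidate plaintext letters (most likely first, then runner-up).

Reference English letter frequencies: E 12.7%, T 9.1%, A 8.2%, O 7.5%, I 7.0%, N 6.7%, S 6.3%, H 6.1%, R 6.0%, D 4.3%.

Step 1: Observed frequency of 'J' is 11.4%.
Step 2: Compute distances to each reference frequency and sort:
  E (12.7%): difference = 1.3% <-- BEST
  T (9.1%): difference = 2.3% <-- RUNNER-UP
  A (8.2%): difference = 3.2%
  O (7.5%): difference = 3.9%
  I (7.0%): difference = 4.4%
Step 3: Most likely is 'E' (12.7%, diff 1.3%); second most likely is 'T' (9.1%, diff 2.3%).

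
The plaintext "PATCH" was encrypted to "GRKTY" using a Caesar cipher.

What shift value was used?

Step 1: Compare first letters: P (position 15) -> G (position 6).
Step 2: Shift = (6 - 15) mod 26 = 17.
The shift value is 17.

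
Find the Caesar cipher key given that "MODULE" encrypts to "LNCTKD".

Step 1: Compare first letters: M (position 12) -> L (position 11).
Step 2: Shift = (11 - 12) mod 26 = 25.
The shift value is 25.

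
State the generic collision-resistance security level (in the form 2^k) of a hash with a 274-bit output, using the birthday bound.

Step 1: The birthday paradox gives collision probability ~50% after sqrt(2^n) = 2^(n/2) hashes.
Step 2: For 274-bit output: 2^(274/2) = 2^137.
Step 3: Approximately 2^137 hash computations needed.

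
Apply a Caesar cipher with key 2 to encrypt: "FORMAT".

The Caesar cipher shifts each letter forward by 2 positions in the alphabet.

Step 1: For each letter, shift forward by 2 positions (mod 26).
  F (position 5) -> position (5+2) mod 26 = 7 -> H
  O (position 14) -> position (14+2) mod 26 = 16 -> Q
  R (position 17) -> position (17+2) mod 26 = 19 -> T
  M (position 12) -> position (12+2) mod 26 = 14 -> O
  A (position 0) -> position (0+2) mod 26 = 2 -> C
  T (position 19) -> position (19+2) mod 26 = 21 -> V
Result: HQTOCV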